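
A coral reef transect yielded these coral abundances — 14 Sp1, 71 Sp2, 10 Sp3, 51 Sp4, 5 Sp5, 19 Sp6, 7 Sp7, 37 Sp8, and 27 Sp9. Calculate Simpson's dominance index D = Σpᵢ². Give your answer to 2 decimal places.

Total N = 14+71+10+51+5+19+7+37+27 = 241, so the proportions are 0.0581, 0.2946, 0.0415, 0.2116, 0.0207, 0.0788, 0.029, 0.1535, 0.112 (working shown to 4 dp, full precision carried).
D = 0.0581² + 0.2946² + 0.0415² + 0.2116² + 0.0207² + 0.0788² + 0.029² + 0.1535² + 0.112² = 0.0034 + 0.0868 + 0.0017 + 0.0448 + 0.0004 + 0.0062 + 0.0008 + 0.0236 + 0.0126 = 0.1803.
To 2 decimal places, D = 0.18.

0.18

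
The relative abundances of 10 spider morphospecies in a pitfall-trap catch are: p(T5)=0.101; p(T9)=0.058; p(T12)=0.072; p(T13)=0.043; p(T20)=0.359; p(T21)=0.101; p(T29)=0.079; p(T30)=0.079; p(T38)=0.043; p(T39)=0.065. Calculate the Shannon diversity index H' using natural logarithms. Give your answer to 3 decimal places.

Each pᵢ ln pᵢ term (working shown to 5 dp, full precision carried): 0.101×(-2.29263)=-0.23156, 0.058×(-2.84731)=-0.16514, 0.072×(-2.63109)=-0.18944, 0.043×(-3.14656)=-0.13530, 0.359×(-1.02443)=-0.36777, 0.101×(-2.29263)=-0.23156, 0.079×(-2.53831)=-0.20053, 0.079×(-2.53831)=-0.20053, 0.043×(-3.14656)=-0.13530, 0.065×(-2.73337)=-0.17767.
Sum = -2.03479, so H' = 2.035.

2.035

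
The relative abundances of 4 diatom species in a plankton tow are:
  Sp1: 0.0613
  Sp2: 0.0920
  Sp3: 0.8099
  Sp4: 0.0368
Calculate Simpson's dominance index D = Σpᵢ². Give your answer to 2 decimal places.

0.67

D = 0.0613² + 0.092² + 0.8099² + 0.0368² = 0.0038 + 0.0085 + 0.6559 + 0.0014 = 0.6695 (working shown to 4 dp, full precision carried).
To 2 decimal places, D = 0.67.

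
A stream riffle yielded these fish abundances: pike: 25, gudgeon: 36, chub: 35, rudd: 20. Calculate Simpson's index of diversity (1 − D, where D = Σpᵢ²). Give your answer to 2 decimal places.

Total N = 25+36+35+20 = 116, so the proportions are 0.2155, 0.3103, 0.3017, 0.1724 (working shown to 4 dp, full precision carried).
D = 0.2155² + 0.3103² + 0.3017² + 0.1724² = 0.0464 + 0.0963 + 0.0910 + 0.0297 = 0.2635.
So 1 − D = 0.7365, i.e. 0.74 to 2 decimal places.

0.74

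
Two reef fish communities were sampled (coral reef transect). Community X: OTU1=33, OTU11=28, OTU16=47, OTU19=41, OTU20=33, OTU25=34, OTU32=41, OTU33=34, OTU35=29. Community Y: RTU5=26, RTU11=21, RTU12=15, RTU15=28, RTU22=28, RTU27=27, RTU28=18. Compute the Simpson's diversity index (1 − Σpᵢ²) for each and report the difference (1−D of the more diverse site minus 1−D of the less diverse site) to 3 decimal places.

0.035

Community X: N=320, proportions 0.10312, 0.0875, 0.14688, 0.12812, 0.10312, 0.10625, 0.12812, 0.10625, 0.09062, giving 1−D = 0.88588 (working shown to 5 dp, full precision carried).
Community Y: N=163, proportions 0.15951, 0.12883, 0.09202, 0.17178, 0.17178, 0.16564, 0.11043, giving 1−D = 0.85084.
Difference = |0.88588 − 0.85084| = 0.03504, i.e. 0.035 to 3 decimal places.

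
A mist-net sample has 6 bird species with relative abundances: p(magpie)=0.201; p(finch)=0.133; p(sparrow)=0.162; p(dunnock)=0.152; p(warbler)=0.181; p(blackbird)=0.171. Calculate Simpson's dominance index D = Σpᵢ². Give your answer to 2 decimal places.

0.17

D = 0.201² + 0.133² + 0.162² + 0.152² + 0.181² + 0.171² = 0.0404 + 0.0177 + 0.0262 + 0.0231 + 0.0328 + 0.0292 = 0.1694 (working shown to 4 dp, full precision carried).
To 2 decimal places, D = 0.17.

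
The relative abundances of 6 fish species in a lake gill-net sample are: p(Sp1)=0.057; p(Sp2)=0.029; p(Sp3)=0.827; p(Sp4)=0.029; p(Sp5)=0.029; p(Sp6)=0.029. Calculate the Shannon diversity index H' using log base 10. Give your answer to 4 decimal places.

Each pᵢ log₁₀ pᵢ term (working shown to 6 dp, full precision carried): 0.057×(-1.244125)=-0.070915, 0.029×(-1.537602)=-0.044590, 0.827×(-0.082494)=-0.068223, 0.029×(-1.537602)=-0.044590, 0.029×(-1.537602)=-0.044590, 0.029×(-1.537602)=-0.044590.
Sum = -0.317500, so H' = 0.3175.

0.3175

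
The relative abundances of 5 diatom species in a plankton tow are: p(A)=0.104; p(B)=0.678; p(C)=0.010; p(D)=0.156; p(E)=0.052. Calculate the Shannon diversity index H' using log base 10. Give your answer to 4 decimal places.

Each pᵢ log₁₀ pᵢ term (working shown to 6 dp, full precision carried): 0.104×(-0.982967)=-0.102229, 0.678×(-0.168770)=-0.114426, 0.01×(-2.000000)=-0.020000, 0.156×(-0.806875)=-0.125873, 0.052×(-1.283997)=-0.066768.
Sum = -0.429295, so H' = 0.4293.

0.4293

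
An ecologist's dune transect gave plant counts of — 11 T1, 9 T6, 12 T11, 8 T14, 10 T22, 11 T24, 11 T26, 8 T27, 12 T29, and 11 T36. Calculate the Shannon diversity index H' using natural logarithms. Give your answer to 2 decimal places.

2.29

Total N = 11+9+12+8+10+11+11+8+12+11 = 103, so the proportions are 0.1068, 0.0874, 0.1165, 0.0777, 0.0971, 0.1068, 0.1068, 0.0777, 0.1165, 0.1068 (working shown to 4 dp, full precision carried).
Each pᵢ ln pᵢ term: 0.1068×(-2.2368)=-0.2389, 0.0874×(-2.4375)=-0.2130, 0.1165×(-2.1498)=-0.2505, 0.0777×(-2.5553)=-0.1985, 0.0971×(-2.3321)=-0.2264, 0.1068×(-2.2368)=-0.2389, 0.1068×(-2.2368)=-0.2389, 0.0777×(-2.5553)=-0.1985, 0.1165×(-2.1498)=-0.2505, 0.1068×(-2.2368)=-0.2389.
Sum = -2.2928, so H' = 2.29.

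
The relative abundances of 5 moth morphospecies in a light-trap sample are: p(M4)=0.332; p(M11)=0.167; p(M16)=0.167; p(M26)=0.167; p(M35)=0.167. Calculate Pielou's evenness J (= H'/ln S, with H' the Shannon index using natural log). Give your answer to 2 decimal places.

H' = −Σ pᵢ ln pᵢ = −((-0.3661) + (-0.2989) + (-0.2989) + (-0.2989) + (-0.2989)) = 1.5616 (working shown to 4 dp, full precision carried).
With S = 5 species, ln S = 1.6094, so J = 1.5616/1.6094 = 0.9703, i.e. 0.97 to 2 decimal places.

0.97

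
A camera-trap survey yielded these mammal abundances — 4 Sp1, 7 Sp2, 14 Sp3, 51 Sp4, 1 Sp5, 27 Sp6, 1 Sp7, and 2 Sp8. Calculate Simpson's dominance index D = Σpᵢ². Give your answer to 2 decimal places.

Total N = 4+7+14+51+1+27+1+2 = 107, so the proportions are 0.0374, 0.0654, 0.1308, 0.4766, 0.0093, 0.2523, 0.0093, 0.0187 (working shown to 4 dp, full precision carried).
D = 0.0374² + 0.0654² + 0.1308² + 0.4766² + 0.0093² + 0.2523² + 0.0093² + 0.0187² = 0.0014 + 0.0043 + 0.0171 + 0.2272 + 0.0001 + 0.0637 + 0.0001 + 0.0003 = 0.3142.
To 2 decimal places, D = 0.31.

0.31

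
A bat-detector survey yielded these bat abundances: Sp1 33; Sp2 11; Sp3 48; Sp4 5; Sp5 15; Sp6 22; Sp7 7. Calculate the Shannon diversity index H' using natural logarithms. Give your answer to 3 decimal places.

Total N = 33+11+48+5+15+22+7 = 141, so the proportions are 0.23404, 0.07801, 0.34043, 0.03546, 0.10638, 0.15603, 0.04965 (working shown to 5 dp, full precision carried).
Each pᵢ ln pᵢ term: 0.23404×(-1.45225)=-0.33989, 0.07801×(-2.55086)=-0.19900, 0.34043×(-1.07756)=-0.36683, 0.03546×(-3.33932)=-0.11842, 0.10638×(-2.24071)=-0.23837, 0.15603×(-1.85772)=-0.28986, 0.04965×(-3.00285)=-0.14908.
Sum = -1.70144, so H' = 1.701.

1.701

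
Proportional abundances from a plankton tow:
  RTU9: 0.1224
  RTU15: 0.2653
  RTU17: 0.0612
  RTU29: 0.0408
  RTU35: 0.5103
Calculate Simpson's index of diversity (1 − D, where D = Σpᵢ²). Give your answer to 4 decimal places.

0.6488

D = 0.1224² + 0.2653² + 0.0612² + 0.0408² + 0.5103² = 0.014982 + 0.070384 + 0.003745 + 0.001665 + 0.260406 = 0.351182 (working shown to 6 dp, full precision carried).
So 1 − D = 0.648818, i.e. 0.6488 to 4 decimal places.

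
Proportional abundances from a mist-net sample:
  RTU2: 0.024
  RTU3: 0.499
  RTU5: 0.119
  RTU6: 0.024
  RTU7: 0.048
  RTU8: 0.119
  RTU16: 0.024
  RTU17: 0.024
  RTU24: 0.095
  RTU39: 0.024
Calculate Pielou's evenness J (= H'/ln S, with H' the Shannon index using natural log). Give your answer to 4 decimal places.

H' = −Σ pᵢ ln pᵢ = −((-0.089513) + (-0.346879) + (-0.253307) + (-0.089513) + (-0.145755) + (-0.253307) + (-0.089513) + (-0.089513) + (-0.223618) + (-0.089513)) = 1.670431 (working shown to 6 dp, full precision carried).
With S = 10 species, ln S = 2.302585, so J = 1.670431/2.302585 = 0.725459, i.e. 0.7255 to 4 decimal places.

0.7255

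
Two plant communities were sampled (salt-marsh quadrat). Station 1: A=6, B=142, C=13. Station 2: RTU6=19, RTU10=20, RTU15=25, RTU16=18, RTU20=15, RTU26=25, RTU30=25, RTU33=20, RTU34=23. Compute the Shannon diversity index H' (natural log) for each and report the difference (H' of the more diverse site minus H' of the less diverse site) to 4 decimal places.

1.7476

Station 1: N=161, proportions 0.037267, 0.881988, 0.080745, giving H' = 0.436545 (working shown to 6 dp, full precision carried).
Station 2: N=190, proportions 0.1, 0.105263, 0.131579, 0.094737, 0.078947, 0.131579, 0.131579, 0.105263, 0.121053, giving H' = 2.184113.
Difference = |0.436545 − 2.184113| = 1.747568, i.e. 1.7476 to 4 decimal places.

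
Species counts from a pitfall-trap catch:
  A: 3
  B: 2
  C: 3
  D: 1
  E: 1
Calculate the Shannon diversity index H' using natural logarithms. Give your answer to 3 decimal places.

1.505

Total N = 3+2+3+1+1 = 10, so the proportions are 0.3, 0.2, 0.3, 0.1, 0.1 (working shown to 5 dp, full precision carried).
Each pᵢ ln pᵢ term: 0.3×(-1.20397)=-0.36119, 0.2×(-1.60944)=-0.32189, 0.3×(-1.20397)=-0.36119, 0.1×(-2.30259)=-0.23026, 0.1×(-2.30259)=-0.23026.
Sum = -1.50479, so H' = 1.505.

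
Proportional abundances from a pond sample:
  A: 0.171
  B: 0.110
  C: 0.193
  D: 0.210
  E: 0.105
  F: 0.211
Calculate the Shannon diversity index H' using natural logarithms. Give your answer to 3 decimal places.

1.755

Each pᵢ ln pᵢ term (working shown to 5 dp, full precision carried): 0.171×(-1.76609)=-0.30200, 0.11×(-2.20727)=-0.24280, 0.193×(-1.64507)=-0.31750, 0.21×(-1.56065)=-0.32774, 0.105×(-2.25379)=-0.23665, 0.211×(-1.55590)=-0.32829.
Sum = -1.75498, so H' = 1.755.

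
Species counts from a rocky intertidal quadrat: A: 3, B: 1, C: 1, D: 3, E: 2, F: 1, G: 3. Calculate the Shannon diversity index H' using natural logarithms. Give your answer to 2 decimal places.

Total N = 3+1+1+3+2+1+3 = 14, so the proportions are 0.2143, 0.0714, 0.0714, 0.2143, 0.1429, 0.0714, 0.2143 (working shown to 4 dp, full precision carried).
Each pᵢ ln pᵢ term: 0.2143×(-1.5404)=-0.3301, 0.0714×(-2.6391)=-0.1885, 0.0714×(-2.6391)=-0.1885, 0.2143×(-1.5404)=-0.3301, 0.1429×(-1.9459)=-0.2780, 0.0714×(-2.6391)=-0.1885, 0.2143×(-1.5404)=-0.3301.
Sum = -1.8338, so H' = 1.83.

1.83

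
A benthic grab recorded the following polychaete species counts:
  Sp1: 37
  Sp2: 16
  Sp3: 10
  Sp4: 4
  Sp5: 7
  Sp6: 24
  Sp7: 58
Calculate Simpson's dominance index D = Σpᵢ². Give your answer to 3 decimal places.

0.235

Total N = 37+16+10+4+7+24+58 = 156, so the proportions are 0.23718, 0.10256, 0.0641, 0.02564, 0.04487, 0.15385, 0.37179 (working shown to 5 dp, full precision carried).
D = 0.23718² + 0.10256² + 0.0641² + 0.02564² + 0.04487² + 0.15385² + 0.37179² = 0.05625 + 0.01052 + 0.00411 + 0.00066 + 0.00201 + 0.02367 + 0.13823 = 0.23545.
To 3 decimal places, D = 0.235.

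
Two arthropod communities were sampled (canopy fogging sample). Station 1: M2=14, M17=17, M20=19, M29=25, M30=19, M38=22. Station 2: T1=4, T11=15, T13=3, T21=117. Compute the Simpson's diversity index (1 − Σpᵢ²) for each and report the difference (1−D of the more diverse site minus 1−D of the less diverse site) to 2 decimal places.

0.55

Station 1: N=116, proportions 0.1207, 0.1466, 0.1638, 0.2155, 0.1638, 0.1897, giving 1−D = 0.8279 (working shown to 4 dp, full precision carried).
Station 2: N=139, proportions 0.0288, 0.1079, 0.0216, 0.8417, giving 1−D = 0.2786.
Difference = |0.8279 − 0.2786| = 0.5493, i.e. 0.55 to 2 decimal places.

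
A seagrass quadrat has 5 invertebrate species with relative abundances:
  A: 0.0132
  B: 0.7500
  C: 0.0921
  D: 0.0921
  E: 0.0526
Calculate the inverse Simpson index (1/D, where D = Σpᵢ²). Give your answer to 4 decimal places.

1.7170

D = 0.0132² + 0.75² + 0.0921² + 0.0921² + 0.0526² = 0.0001742 + 0.5625000 + 0.0084824 + 0.0084824 + 0.0027668 = 0.5824058 (working shown to 7 dp, full precision carried).
So 1/D = 1.717016, i.e. 1.7170 to 4 decimal places.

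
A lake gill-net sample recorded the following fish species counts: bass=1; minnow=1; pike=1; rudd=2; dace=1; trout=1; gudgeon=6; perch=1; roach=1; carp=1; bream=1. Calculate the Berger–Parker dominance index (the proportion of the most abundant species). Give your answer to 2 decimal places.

0.35

Total N = 1+1+1+2+1+1+6+1+1+1+1 = 17, so the proportions are 0.0588, 0.0588, 0.0588, 0.1176, 0.0588, 0.0588, 0.3529, 0.0588, 0.0588, 0.0588, 0.0588 (working shown to 4 dp, full precision carried).
The largest proportion is 0.3529, i.e. d = 0.35 to 2 decimal places.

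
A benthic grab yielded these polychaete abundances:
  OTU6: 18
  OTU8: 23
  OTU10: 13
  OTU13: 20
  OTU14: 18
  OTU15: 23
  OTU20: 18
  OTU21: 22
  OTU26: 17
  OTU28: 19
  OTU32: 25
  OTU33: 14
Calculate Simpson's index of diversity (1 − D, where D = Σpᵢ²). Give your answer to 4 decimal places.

0.9139

Total N = 18+23+13+20+18+23+18+22+17+19+25+14 = 230, so the proportions are 0.078261, 0.1, 0.056522, 0.086957, 0.078261, 0.1, 0.078261, 0.095652, 0.073913, 0.082609, 0.108696, 0.06087 (working shown to 6 dp, full precision carried).
D = 0.078261² + 0.1² + 0.056522² + 0.086957² + 0.078261² + 0.1² + 0.078261² + 0.095652² + 0.073913² + 0.082609² + 0.108696² + 0.06087² = 0.006125 + 0.010000 + 0.003195 + 0.007561 + 0.006125 + 0.010000 + 0.006125 + 0.009149 + 0.005463 + 0.006824 + 0.011815 + 0.003705 = 0.086087.
So 1 − D = 0.913913, i.e. 0.9139 to 4 decimal places.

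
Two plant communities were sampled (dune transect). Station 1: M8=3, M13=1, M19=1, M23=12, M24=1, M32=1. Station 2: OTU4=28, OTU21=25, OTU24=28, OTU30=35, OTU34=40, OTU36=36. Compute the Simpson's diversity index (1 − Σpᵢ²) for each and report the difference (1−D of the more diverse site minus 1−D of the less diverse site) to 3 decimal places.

Station 1: N=19, proportions 0.15789, 0.05263, 0.05263, 0.63158, 0.05263, 0.05263, giving 1−D = 0.56510 (working shown to 5 dp, full precision carried).
Station 2: N=192, proportions 0.14583, 0.13021, 0.14583, 0.18229, 0.20833, 0.1875, giving 1−D = 0.82872.
Difference = |0.56510 − 0.82872| = 0.26362, i.e. 0.264 to 3 decimal places.

0.264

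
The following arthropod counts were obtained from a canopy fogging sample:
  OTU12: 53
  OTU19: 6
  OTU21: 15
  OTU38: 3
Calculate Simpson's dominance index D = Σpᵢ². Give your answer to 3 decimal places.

0.519

Total N = 53+6+15+3 = 77, so the proportions are 0.68831, 0.07792, 0.19481, 0.03896 (working shown to 5 dp, full precision carried).
D = 0.68831² + 0.07792² + 0.19481² + 0.03896² = 0.47377 + 0.00607 + 0.03795 + 0.00152 = 0.51931.
To 3 decimal places, D = 0.519.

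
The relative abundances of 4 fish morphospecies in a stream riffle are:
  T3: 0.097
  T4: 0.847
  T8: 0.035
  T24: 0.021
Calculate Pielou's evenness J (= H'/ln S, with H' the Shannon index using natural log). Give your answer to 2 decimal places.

H' = −Σ pᵢ ln pᵢ = −((-0.2263) + (-0.1406) + (-0.1173) + (-0.0811)) = 0.5654 (working shown to 4 dp, full precision carried).
With S = 4 species, ln S = 1.3863, so J = 0.5654/1.3863 = 0.4079, i.e. 0.41 to 2 decimal places.

0.41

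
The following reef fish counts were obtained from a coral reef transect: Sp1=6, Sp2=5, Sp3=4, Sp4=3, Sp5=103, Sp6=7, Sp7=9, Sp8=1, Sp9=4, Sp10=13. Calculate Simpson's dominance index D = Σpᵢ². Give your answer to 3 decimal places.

0.458

Total N = 6+5+4+3+103+7+9+1+4+13 = 155, so the proportions are 0.03871, 0.03226, 0.02581, 0.01935, 0.66452, 0.04516, 0.05806, 0.00645, 0.02581, 0.08387 (working shown to 5 dp, full precision carried).
D = 0.03871² + 0.03226² + 0.02581² + 0.01935² + 0.66452² + 0.04516² + 0.05806² + 0.00645² + 0.02581² + 0.08387² = 0.00150 + 0.00104 + 0.00067 + 0.00037 + 0.44158 + 0.00204 + 0.00337 + 0.00004 + 0.00067 + 0.00703 = 0.45831.
To 3 decimal places, D = 0.458.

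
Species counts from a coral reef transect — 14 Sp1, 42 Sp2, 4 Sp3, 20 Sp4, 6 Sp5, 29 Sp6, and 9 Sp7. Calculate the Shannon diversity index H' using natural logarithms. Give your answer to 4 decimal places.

1.6948

Total N = 14+42+4+20+6+29+9 = 124, so the proportions are 0.1129032, 0.3387097, 0.0322581, 0.1612903, 0.0483871, 0.233871, 0.0725806 (working shown to 7 dp, full precision carried).
Each pᵢ ln pᵢ term: 0.1129032×(-2.1812242)=-0.2462673, 0.3387097×(-1.0826119)=-0.3666911, 0.0322581×(-3.4339872)=-0.1107738, 0.1612903×(-1.8245493)=-0.2942821, 0.0483871×(-3.0285221)=-0.1465414, 0.233871×(-1.4529857)=-0.3398112, 0.0725806×(-2.6230570)=-0.1903832.
Sum = -1.6947501, so H' = 1.6948.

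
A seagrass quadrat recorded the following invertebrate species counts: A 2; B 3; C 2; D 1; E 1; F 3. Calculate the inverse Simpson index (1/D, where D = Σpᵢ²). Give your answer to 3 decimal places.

Total N = 2+3+2+1+1+3 = 12, so the proportions are 0.1666667, 0.25, 0.1666667, 0.0833333, 0.0833333, 0.25 (working shown to 7 dp, full precision carried).
D = 0.1666667² + 0.25² + 0.1666667² + 0.0833333² + 0.0833333² + 0.25² = 0.0277778 + 0.0625000 + 0.0277778 + 0.0069444 + 0.0069444 + 0.0625000 = 0.1944444.
So 1/D = 5.14286, i.e. 5.143 to 3 decimal places.

5.143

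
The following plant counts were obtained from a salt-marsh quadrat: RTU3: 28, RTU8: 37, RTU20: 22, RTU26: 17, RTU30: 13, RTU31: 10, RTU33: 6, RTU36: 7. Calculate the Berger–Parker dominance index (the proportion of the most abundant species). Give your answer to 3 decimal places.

Total N = 28+37+22+17+13+10+6+7 = 140, so the proportions are 0.2, 0.26429, 0.15714, 0.12143, 0.09286, 0.07143, 0.04286, 0.05 (working shown to 5 dp, full precision carried).
The largest proportion is 0.26429, i.e. d = 0.264 to 3 decimal places.

0.264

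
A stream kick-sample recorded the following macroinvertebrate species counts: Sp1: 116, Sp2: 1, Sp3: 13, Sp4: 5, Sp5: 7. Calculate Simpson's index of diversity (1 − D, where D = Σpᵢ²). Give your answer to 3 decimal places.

Total N = 116+1+13+5+7 = 142, so the proportions are 0.8169, 0.00704, 0.09155, 0.03521, 0.0493 (working shown to 5 dp, full precision carried).
D = 0.8169² + 0.00704² + 0.09155² + 0.03521² + 0.0493² = 0.66733 + 0.00005 + 0.00838 + 0.00124 + 0.00243 = 0.67943.
So 1 − D = 0.32057, i.e. 0.321 to 3 decimal places.

0.321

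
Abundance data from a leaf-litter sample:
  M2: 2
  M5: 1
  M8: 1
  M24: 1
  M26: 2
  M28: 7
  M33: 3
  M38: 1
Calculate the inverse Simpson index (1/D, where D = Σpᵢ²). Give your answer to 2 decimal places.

Total N = 2+1+1+1+2+7+3+1 = 18, so the proportions are 0.111111, 0.055556, 0.055556, 0.055556, 0.111111, 0.388889, 0.166667, 0.055556 (working shown to 6 dp, full precision carried).
D = 0.111111² + 0.055556² + 0.055556² + 0.055556² + 0.111111² + 0.388889² + 0.166667² + 0.055556² = 0.012346 + 0.003086 + 0.003086 + 0.003086 + 0.012346 + 0.151235 + 0.027778 + 0.003086 = 0.216049.
So 1/D = 4.6286, i.e. 4.63 to 2 decimal places.

4.63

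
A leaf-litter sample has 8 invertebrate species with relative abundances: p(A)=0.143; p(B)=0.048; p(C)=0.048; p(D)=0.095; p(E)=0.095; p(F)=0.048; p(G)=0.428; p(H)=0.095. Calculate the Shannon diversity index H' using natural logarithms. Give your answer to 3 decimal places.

1.749

Each pᵢ ln pᵢ term (working shown to 5 dp, full precision carried): 0.143×(-1.94491)=-0.27812, 0.048×(-3.03655)=-0.14575, 0.048×(-3.03655)=-0.14575, 0.095×(-2.35388)=-0.22362, 0.095×(-2.35388)=-0.22362, 0.048×(-3.03655)=-0.14575, 0.428×(-0.84863)=-0.36321, 0.095×(-2.35388)=-0.22362.
Sum = -1.74946, so H' = 1.749.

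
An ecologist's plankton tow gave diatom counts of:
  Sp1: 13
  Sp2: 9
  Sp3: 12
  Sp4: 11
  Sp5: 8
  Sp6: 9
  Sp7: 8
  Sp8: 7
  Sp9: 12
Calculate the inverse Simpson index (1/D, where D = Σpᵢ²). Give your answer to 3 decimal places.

Total N = 13+9+12+11+8+9+8+7+12 = 89, so the proportions are 0.1460674, 0.1011236, 0.1348315, 0.1235955, 0.0898876, 0.1011236, 0.0898876, 0.0786517, 0.1348315 (working shown to 7 dp, full precision carried).
D = 0.1460674² + 0.1011236² + 0.1348315² + 0.1235955² + 0.0898876² + 0.1011236² + 0.0898876² + 0.0786517² + 0.1348315² = 0.0213357 + 0.0102260 + 0.0181795 + 0.0152758 + 0.0080798 + 0.0102260 + 0.0080798 + 0.0061861 + 0.0181795 = 0.1157682.
So 1/D = 8.63795, i.e. 8.638 to 3 decimal places.

8.638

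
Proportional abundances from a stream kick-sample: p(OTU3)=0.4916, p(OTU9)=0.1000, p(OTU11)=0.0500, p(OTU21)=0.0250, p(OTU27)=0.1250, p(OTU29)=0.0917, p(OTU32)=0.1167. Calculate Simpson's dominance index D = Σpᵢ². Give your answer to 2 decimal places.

0.29

D = 0.4916² + 0.1² + 0.05² + 0.025² + 0.125² + 0.0917² + 0.1167² = 0.2417 + 0.0100 + 0.0025 + 0.0006 + 0.0156 + 0.0084 + 0.0136 = 0.2924 (working shown to 4 dp, full precision carried).
To 2 decimal places, D = 0.29.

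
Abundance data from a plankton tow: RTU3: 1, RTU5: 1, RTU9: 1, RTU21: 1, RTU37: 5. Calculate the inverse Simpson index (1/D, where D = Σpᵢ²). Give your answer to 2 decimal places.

2.79

Total N = 1+1+1+1+5 = 9, so the proportions are 0.11111, 0.11111, 0.11111, 0.11111, 0.55556 (working shown to 5 dp, full precision carried).
D = 0.11111² + 0.11111² + 0.11111² + 0.11111² + 0.55556² = 0.01235 + 0.01235 + 0.01235 + 0.01235 + 0.30864 = 0.35802.
So 1/D = 2.7931, i.e. 2.79 to 2 decimal places.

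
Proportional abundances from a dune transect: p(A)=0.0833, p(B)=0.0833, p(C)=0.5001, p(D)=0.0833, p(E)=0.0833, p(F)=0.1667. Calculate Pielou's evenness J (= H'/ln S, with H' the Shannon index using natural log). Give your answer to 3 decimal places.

H' = −Σ pᵢ ln pᵢ = −((-0.20703) + (-0.20703) + (-0.34654) + (-0.20703) + (-0.20703) + (-0.29865)) = 1.47330 (working shown to 5 dp, full precision carried).
With S = 6 species, ln S = 1.79176, so J = 1.47330/1.79176 = 0.82226, i.e. 0.822 to 3 decimal places.

0.822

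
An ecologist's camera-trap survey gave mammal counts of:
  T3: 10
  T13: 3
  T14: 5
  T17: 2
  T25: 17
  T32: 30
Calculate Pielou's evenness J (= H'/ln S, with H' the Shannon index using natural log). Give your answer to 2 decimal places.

0.80

Total N = 10+3+5+2+17+30 = 67, so the proportions are 0.1493, 0.0448, 0.0746, 0.0299, 0.2537, 0.4478 (working shown to 4 dp, full precision carried).
H' = −Σ pᵢ ln pᵢ = −((-0.2839) + (-0.1391) + (-0.1937) + (-0.1048) + (-0.3480) + (-0.3598)) = 1.4292.
With S = 6 species, ln S = 1.7918, so J = 1.4292/1.7918 = 0.7977, i.e. 0.80 to 2 decimal places.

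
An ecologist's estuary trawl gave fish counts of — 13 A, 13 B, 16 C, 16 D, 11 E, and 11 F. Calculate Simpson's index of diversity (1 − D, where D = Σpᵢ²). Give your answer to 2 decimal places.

Total N = 13+13+16+16+11+11 = 80, so the proportions are 0.1625, 0.1625, 0.2, 0.2, 0.1375, 0.1375 (working shown to 4 dp, full precision carried).
D = 0.1625² + 0.1625² + 0.2² + 0.2² + 0.1375² + 0.1375² = 0.0264 + 0.0264 + 0.0400 + 0.0400 + 0.0189 + 0.0189 = 0.1706.
So 1 − D = 0.8294, i.e. 0.83 to 2 decimal places.

0.83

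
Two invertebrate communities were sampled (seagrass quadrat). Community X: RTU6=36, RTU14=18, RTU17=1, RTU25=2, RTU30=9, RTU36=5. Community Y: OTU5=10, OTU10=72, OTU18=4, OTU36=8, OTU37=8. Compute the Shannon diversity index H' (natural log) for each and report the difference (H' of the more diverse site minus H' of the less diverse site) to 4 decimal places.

0.3017

Community X: N=71, proportions 0.507042, 0.253521, 0.014085, 0.028169, 0.126761, 0.070423, giving H' = 1.301527 (working shown to 6 dp, full precision carried).
Community Y: N=102, proportions 0.098039, 0.705882, 0.039216, 0.078431, 0.078431, giving H' = 0.999855.
Difference = |1.301527 − 0.999855| = 0.301672, i.e. 0.3017 to 4 decimal places.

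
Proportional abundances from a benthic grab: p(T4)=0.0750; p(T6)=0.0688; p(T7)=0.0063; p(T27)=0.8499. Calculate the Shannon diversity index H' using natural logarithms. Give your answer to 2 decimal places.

Each pᵢ ln pᵢ term (working shown to 4 dp, full precision carried): 0.075×(-2.5903)=-0.1943, 0.0688×(-2.6766)=-0.1841, 0.0063×(-5.0672)=-0.0319, 0.8499×(-0.1626)=-0.1382.
Sum = -0.5486, so H' = 0.55.

0.55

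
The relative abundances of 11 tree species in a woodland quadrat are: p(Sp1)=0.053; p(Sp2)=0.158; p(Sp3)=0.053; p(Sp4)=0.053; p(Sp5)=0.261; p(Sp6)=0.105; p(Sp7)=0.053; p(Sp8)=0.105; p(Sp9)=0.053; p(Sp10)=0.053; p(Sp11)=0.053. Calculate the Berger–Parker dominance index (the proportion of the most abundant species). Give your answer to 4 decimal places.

The largest proportion is 0.261, i.e. d = 0.2610 to 4 decimal places.

0.2610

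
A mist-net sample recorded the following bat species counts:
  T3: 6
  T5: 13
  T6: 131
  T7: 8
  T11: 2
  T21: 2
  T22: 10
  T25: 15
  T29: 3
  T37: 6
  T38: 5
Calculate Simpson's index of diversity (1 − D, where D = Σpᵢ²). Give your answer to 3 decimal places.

Total N = 6+13+131+8+2+2+10+15+3+6+5 = 201, so the proportions are 0.02985, 0.06468, 0.65174, 0.0398, 0.00995, 0.00995, 0.04975, 0.07463, 0.01493, 0.02985, 0.02488 (working shown to 5 dp, full precision carried).
D = 0.02985² + 0.06468² + 0.65174² + 0.0398² + 0.00995² + 0.00995² + 0.04975² + 0.07463² + 0.01493² + 0.02985² + 0.02488² = 0.00089 + 0.00418 + 0.42477 + 0.00158 + 0.00010 + 0.00010 + 0.00248 + 0.00557 + 0.00022 + 0.00089 + 0.00062 = 0.44140.
So 1 − D = 0.55860, i.e. 0.559 to 3 decimal places.

0.559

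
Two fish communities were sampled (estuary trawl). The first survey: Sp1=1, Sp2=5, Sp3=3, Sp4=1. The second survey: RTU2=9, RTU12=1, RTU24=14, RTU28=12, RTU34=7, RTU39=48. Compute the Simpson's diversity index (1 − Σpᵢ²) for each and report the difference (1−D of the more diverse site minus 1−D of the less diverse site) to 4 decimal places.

The first survey: N=10, proportions 0.1, 0.5, 0.3, 0.1, giving 1−D = 0.640000 (working shown to 6 dp, full precision carried).
The second survey: N=91, proportions 0.098901, 0.010989, 0.153846, 0.131868, 0.076923, 0.527473, giving 1−D = 0.664896.
Difference = |0.640000 − 0.664896| = 0.024896, i.e. 0.0249 to 4 decimal places.

0.0249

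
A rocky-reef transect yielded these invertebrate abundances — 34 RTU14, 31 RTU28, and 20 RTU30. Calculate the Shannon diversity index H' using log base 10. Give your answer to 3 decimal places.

0.467

Total N = 34+31+20 = 85, so the proportions are 0.4, 0.36471, 0.23529 (working shown to 5 dp, full precision carried).
Each pᵢ log₁₀ pᵢ term: 0.4×(-0.39794)=-0.15918, 0.36471×(-0.43806)=-0.15976, 0.23529×(-0.62839)=-0.14786.
Sum = -0.46679, so H' = 0.467.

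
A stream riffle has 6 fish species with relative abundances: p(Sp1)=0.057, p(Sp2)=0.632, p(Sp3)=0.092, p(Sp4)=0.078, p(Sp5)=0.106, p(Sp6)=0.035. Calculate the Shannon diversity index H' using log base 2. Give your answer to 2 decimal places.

1.77

Each pᵢ log₂ pᵢ term (working shown to 4 dp, full precision carried): 0.057×(-4.1329)=-0.2356, 0.632×(-0.6620)=-0.4184, 0.092×(-3.4422)=-0.3167, 0.078×(-3.6804)=-0.2871, 0.106×(-3.2379)=-0.3432, 0.035×(-4.8365)=-0.1693.
Sum = -1.7702, so H' = 1.77.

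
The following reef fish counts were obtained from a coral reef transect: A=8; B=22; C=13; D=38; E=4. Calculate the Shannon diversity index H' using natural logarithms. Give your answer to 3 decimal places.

1.363

Total N = 8+22+13+38+4 = 85, so the proportions are 0.09412, 0.25882, 0.15294, 0.44706, 0.04706 (working shown to 5 dp, full precision carried).
Each pᵢ ln pᵢ term: 0.09412×(-2.36321)=-0.22242, 0.25882×(-1.35161)=-0.34983, 0.15294×(-1.87770)=-0.28718, 0.44706×(-0.80507)=-0.35991, 0.04706×(-3.05636)=-0.14383.
Sum = -1.36317, so H' = 1.363.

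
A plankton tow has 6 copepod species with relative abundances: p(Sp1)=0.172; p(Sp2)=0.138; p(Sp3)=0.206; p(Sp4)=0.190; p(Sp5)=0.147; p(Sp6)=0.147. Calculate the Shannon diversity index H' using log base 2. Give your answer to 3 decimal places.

2.569

Each pᵢ log₂ pᵢ term (working shown to 5 dp, full precision carried): 0.172×(-2.53952)=-0.43680, 0.138×(-2.85726)=-0.39430, 0.206×(-2.27928)=-0.46953, 0.19×(-2.39593)=-0.45523, 0.147×(-2.76611)=-0.40662, 0.147×(-2.76611)=-0.40662.
Sum = -2.56910, so H' = 2.569.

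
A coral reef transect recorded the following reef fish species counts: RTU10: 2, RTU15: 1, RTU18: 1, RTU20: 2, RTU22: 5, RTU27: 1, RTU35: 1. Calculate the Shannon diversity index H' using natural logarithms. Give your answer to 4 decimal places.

Total N = 2+1+1+2+5+1+1 = 13, so the proportions are 0.153846, 0.076923, 0.076923, 0.153846, 0.384615, 0.076923, 0.076923 (working shown to 6 dp, full precision carried).
Each pᵢ ln pᵢ term: 0.153846×(-1.871802)=-0.287970, 0.076923×(-2.564949)=-0.197304, 0.076923×(-2.564949)=-0.197304, 0.153846×(-1.871802)=-0.287970, 0.384615×(-0.955511)=-0.367504, 0.076923×(-2.564949)=-0.197304, 0.076923×(-2.564949)=-0.197304.
Sum = -1.732659, so H' = 1.7327.

1.7327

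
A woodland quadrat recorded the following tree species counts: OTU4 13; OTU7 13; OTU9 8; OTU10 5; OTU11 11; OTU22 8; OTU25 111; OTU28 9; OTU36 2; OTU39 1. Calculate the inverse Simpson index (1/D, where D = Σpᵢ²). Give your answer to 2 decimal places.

Total N = 13+13+8+5+11+8+111+9+2+1 = 181, so the proportions are 0.07182, 0.07182, 0.0442, 0.02762, 0.06077, 0.0442, 0.61326, 0.04972, 0.01105, 0.00552 (working shown to 5 dp, full precision carried).
D = 0.07182² + 0.07182² + 0.0442² + 0.02762² + 0.06077² + 0.0442² + 0.61326² + 0.04972² + 0.01105² + 0.00552² = 0.00516 + 0.00516 + 0.00195 + 0.00076 + 0.00369 + 0.00195 + 0.37609 + 0.00247 + 0.00012 + 0.00003 = 0.39739.
So 1/D = 2.5164, i.e. 2.52 to 2 decimal places.

2.52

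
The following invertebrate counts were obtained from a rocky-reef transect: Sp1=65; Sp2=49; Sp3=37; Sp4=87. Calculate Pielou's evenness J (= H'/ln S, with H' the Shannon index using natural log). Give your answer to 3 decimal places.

0.965

Total N = 65+49+37+87 = 238, so the proportions are 0.27311, 0.20588, 0.15546, 0.36555 (working shown to 5 dp, full precision carried).
H' = −Σ pᵢ ln pᵢ = −((-0.35446) + (-0.32539) + (-0.28937) + (-0.36787)) = 1.33709.
With S = 4 species, ln S = 1.38629, so J = 1.33709/1.38629 = 0.96451, i.e. 0.965 to 3 decimal places.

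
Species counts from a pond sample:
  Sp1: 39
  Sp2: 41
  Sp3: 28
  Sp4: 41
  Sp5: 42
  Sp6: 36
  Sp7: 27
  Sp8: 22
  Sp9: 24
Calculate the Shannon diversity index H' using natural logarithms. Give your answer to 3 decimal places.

2.171

Total N = 39+41+28+41+42+36+27+22+24 = 300, so the proportions are 0.13, 0.13667, 0.09333, 0.13667, 0.14, 0.12, 0.09, 0.07333, 0.08 (working shown to 5 dp, full precision carried).
Each pᵢ ln pᵢ term: 0.13×(-2.04022)=-0.26523, 0.13667×(-1.99021)=-0.27200, 0.09333×(-2.37158)=-0.22135, 0.13667×(-1.99021)=-0.27200, 0.14×(-1.96611)=-0.27526, 0.12×(-2.12026)=-0.25443, 0.09×(-2.40795)=-0.21672, 0.07333×(-2.61274)=-0.19160, 0.08×(-2.52573)=-0.20206.
Sum = -2.17063, so H' = 2.171.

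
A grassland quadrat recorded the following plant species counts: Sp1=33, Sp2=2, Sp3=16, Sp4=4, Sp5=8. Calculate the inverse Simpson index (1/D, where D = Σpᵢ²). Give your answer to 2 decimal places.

Total N = 33+2+16+4+8 = 63, so the proportions are 0.52381, 0.03175, 0.25397, 0.06349, 0.12698 (working shown to 5 dp, full precision carried).
D = 0.52381² + 0.03175² + 0.25397² + 0.06349² + 0.12698² = 0.27438 + 0.00101 + 0.06450 + 0.00403 + 0.01612 = 0.36004.
So 1/D = 2.7775, i.e. 2.78 to 2 decimal places.

2.78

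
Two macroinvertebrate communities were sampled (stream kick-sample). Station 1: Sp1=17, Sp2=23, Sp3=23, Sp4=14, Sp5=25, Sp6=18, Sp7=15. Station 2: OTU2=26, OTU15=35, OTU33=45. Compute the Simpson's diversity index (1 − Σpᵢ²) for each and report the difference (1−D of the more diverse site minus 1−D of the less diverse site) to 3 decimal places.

Station 1: N=135, proportions 0.12593, 0.17037, 0.17037, 0.1037, 0.18519, 0.13333, 0.11111, giving 1−D = 0.85092 (working shown to 5 dp, full precision carried).
Station 2: N=106, proportions 0.24528, 0.33019, 0.42453, giving 1−D = 0.65059.
Difference = |0.85092 − 0.65059| = 0.20033, i.e. 0.200 to 3 decimal places.

0.200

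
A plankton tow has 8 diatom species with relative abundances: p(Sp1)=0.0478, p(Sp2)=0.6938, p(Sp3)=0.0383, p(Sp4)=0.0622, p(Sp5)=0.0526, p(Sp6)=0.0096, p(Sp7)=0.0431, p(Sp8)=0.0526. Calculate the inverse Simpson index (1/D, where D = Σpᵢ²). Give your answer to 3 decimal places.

D = 0.0478² + 0.6938² + 0.0383² + 0.0622² + 0.0526² + 0.0096² + 0.0431² + 0.0526² = 0.002285 + 0.481358 + 0.001467 + 0.003869 + 0.002767 + 0.000092 + 0.001858 + 0.002767 = 0.496462 (working shown to 6 dp, full precision carried).
So 1/D = 2.01425, i.e. 2.014 to 3 decimal places.

2.014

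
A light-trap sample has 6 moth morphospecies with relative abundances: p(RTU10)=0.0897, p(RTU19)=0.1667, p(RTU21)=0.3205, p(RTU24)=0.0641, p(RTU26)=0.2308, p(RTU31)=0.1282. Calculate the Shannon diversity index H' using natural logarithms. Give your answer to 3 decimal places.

Each pᵢ ln pᵢ term (working shown to 5 dp, full precision carried): 0.0897×(-2.41128)=-0.21629, 0.1667×(-1.79156)=-0.29865, 0.3205×(-1.13787)=-0.36469, 0.0641×(-2.74731)=-0.17610, 0.2308×(-1.46620)=-0.33840, 0.1282×(-2.05416)=-0.26334.
Sum = -1.65748, so H' = 1.657.

1.657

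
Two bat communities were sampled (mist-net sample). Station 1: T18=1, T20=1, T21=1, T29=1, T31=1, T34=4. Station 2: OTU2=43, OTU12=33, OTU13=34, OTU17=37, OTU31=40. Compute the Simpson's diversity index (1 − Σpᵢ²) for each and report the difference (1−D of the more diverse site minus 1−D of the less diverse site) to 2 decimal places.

0.06

Station 1: N=9, proportions 0.1111, 0.1111, 0.1111, 0.1111, 0.1111, 0.4444, giving 1−D = 0.7407 (working shown to 4 dp, full precision carried).
Station 2: N=187, proportions 0.2299, 0.1765, 0.1818, 0.1979, 0.2139, giving 1−D = 0.7980.
Difference = |0.7407 − 0.7980| = 0.0573, i.e. 0.06 to 2 decimal places.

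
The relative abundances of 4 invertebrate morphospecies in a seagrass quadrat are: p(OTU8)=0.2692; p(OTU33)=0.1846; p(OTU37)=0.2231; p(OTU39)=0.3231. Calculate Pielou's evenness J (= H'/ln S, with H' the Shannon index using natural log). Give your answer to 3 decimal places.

H' = −Σ pᵢ ln pᵢ = −((-0.35327) + (-0.31189) + (-0.33468) + (-0.36504)) = 1.36488 (working shown to 5 dp, full precision carried).
With S = 4 species, ln S = 1.38629, so J = 1.36488/1.38629 = 0.98455, i.e. 0.985 to 3 decimal places.

0.985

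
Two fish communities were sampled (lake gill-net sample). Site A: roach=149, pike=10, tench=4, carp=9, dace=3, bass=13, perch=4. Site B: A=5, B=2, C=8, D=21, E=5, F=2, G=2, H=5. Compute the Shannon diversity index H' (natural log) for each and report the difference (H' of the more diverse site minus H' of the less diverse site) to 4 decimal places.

Site A: N=192, proportions 0.776042, 0.052083, 0.020833, 0.046875, 0.015625, 0.067708, 0.020833, giving H' = 0.902707 (working shown to 6 dp, full precision carried).
Site B: N=50, proportions 0.1, 0.04, 0.16, 0.42, 0.1, 0.04, 0.04, 0.1, giving H' = 1.734604.
Difference = |0.902707 − 1.734604| = 0.831897, i.e. 0.8319 to 4 decimal places.

0.8319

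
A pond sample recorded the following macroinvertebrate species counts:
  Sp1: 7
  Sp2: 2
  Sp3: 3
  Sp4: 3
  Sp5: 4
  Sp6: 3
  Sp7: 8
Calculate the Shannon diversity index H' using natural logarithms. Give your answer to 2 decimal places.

1.83

Total N = 7+2+3+3+4+3+8 = 30, so the proportions are 0.2333, 0.0667, 0.1, 0.1, 0.1333, 0.1, 0.2667 (working shown to 4 dp, full precision carried).
Each pᵢ ln pᵢ term: 0.2333×(-1.4553)=-0.3396, 0.0667×(-2.7081)=-0.1805, 0.1×(-2.3026)=-0.2303, 0.1×(-2.3026)=-0.2303, 0.1333×(-2.0149)=-0.2687, 0.1×(-2.3026)=-0.2303, 0.2667×(-1.3218)=-0.3525.
Sum = -1.8320, so H' = 1.83.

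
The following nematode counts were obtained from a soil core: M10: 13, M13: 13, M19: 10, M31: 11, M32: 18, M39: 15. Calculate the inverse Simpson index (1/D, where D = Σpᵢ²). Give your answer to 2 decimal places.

5.78

Total N = 13+13+10+11+18+15 = 80, so the proportions are 0.1625, 0.1625, 0.125, 0.1375, 0.225, 0.1875 (working shown to 6 dp, full precision carried).
D = 0.1625² + 0.1625² + 0.125² + 0.1375² + 0.225² + 0.1875² = 0.026406 + 0.026406 + 0.015625 + 0.018906 + 0.050625 + 0.035156 = 0.173125.
So 1/D = 5.7762, i.e. 5.78 to 2 decimal places.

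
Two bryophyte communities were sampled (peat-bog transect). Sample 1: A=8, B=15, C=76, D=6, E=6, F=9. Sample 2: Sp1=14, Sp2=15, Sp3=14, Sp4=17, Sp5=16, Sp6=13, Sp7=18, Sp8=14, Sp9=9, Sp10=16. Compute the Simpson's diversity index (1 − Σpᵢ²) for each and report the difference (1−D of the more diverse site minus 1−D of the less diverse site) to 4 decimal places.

Sample 1: N=120, proportions 0.066667, 0.125, 0.633333, 0.05, 0.05, 0.075, giving 1−D = 0.568194 (working shown to 6 dp, full precision carried).
Sample 2: N=146, proportions 0.09589, 0.10274, 0.09589, 0.116438, 0.109589, 0.089041, 0.123288, 0.09589, 0.061644, 0.109589, giving 1−D = 0.897354.
Difference = |0.568194 − 0.897354| = 0.329160, i.e. 0.3292 to 4 decimal places.

0.3292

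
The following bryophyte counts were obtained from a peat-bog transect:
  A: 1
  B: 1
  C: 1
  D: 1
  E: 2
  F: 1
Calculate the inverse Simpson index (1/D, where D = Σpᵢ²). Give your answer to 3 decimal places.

5.444

Total N = 1+1+1+1+2+1 = 7, so the proportions are 0.1428571, 0.1428571, 0.1428571, 0.1428571, 0.2857143, 0.1428571 (working shown to 7 dp, full precision carried).
D = 0.1428571² + 0.1428571² + 0.1428571² + 0.1428571² + 0.2857143² + 0.1428571² = 0.0204082 + 0.0204082 + 0.0204082 + 0.0204082 + 0.0816327 + 0.0204082 = 0.1836735.
So 1/D = 5.44444, i.e. 5.444 to 3 decimal places.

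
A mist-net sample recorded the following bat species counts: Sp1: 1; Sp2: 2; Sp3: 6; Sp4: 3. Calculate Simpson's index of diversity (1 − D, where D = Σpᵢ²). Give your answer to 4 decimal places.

Total N = 1+2+6+3 = 12, so the proportions are 0.083333, 0.166667, 0.5, 0.25 (working shown to 6 dp, full precision carried).
D = 0.083333² + 0.166667² + 0.5² + 0.25² = 0.006944 + 0.027778 + 0.250000 + 0.062500 = 0.347222.
So 1 − D = 0.652778, i.e. 0.6528 to 4 decimal places.

0.6528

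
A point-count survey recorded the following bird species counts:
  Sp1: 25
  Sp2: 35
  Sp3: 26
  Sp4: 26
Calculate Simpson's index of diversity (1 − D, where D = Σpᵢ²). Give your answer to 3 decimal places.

0.745

Total N = 25+35+26+26 = 112, so the proportions are 0.22321, 0.3125, 0.23214, 0.23214 (working shown to 5 dp, full precision carried).
D = 0.22321² + 0.3125² + 0.23214² + 0.23214² = 0.04982 + 0.09766 + 0.05389 + 0.05389 = 0.25526.
So 1 − D = 0.74474, i.e. 0.745 to 3 decimal places.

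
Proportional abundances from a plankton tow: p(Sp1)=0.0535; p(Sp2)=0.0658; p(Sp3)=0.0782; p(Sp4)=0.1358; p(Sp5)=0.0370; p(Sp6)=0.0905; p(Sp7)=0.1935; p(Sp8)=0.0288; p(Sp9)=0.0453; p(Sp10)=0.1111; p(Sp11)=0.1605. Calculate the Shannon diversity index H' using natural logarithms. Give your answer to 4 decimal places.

Each pᵢ ln pᵢ term (working shown to 6 dp, full precision carried): 0.0535×(-2.928074)=-0.156652, 0.0658×(-2.721135)=-0.179051, 0.0782×(-2.548486)=-0.199292, 0.1358×(-1.996572)=-0.271134, 0.037×(-3.296837)=-0.121983, 0.0905×(-2.402405)=-0.217418, 0.1935×(-1.642478)=-0.317819, 0.0288×(-3.547380)=-0.102165, 0.0453×(-3.094448)=-0.140179, 0.1111×(-2.197325)=-0.244123, 0.1605×(-1.829461)=-0.293629.
Sum = -2.243443, so H' = 2.2434.

2.2434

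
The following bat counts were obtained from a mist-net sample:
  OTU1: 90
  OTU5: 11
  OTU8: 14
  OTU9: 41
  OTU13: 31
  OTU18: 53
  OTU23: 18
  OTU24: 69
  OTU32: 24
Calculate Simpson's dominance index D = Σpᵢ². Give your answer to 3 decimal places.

0.159

Total N = 90+11+14+41+31+53+18+69+24 = 351, so the proportions are 0.25641, 0.03134, 0.03989, 0.11681, 0.08832, 0.151, 0.05128, 0.19658, 0.06838 (working shown to 5 dp, full precision carried).
D = 0.25641² + 0.03134² + 0.03989² + 0.11681² + 0.08832² + 0.151² + 0.05128² + 0.19658² + 0.06838² = 0.06575 + 0.00098 + 0.00159 + 0.01364 + 0.00780 + 0.02280 + 0.00263 + 0.03864 + 0.00468 = 0.15851.
To 3 decimal places, D = 0.159.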